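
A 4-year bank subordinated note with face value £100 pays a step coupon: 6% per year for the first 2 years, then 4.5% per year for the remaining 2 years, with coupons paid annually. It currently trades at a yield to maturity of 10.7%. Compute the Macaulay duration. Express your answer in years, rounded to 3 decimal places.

3.647 years

Periodic yield y = 0.107. Discount each cash flow and weight by its year:
  t   CF        PV=CF/(1+0.107)^t    t·PV
  1         6.00         5.4201         5.4201
  2         6.00         4.8962         9.7923
  3         4.50         3.3172         9.9516
  4       104.50        69.5866       278.3465
  Σ                     83.2200       303.5105
Price P = Σ PV = 83.2200.
Macaulay duration = Σ(t·PV) / P = 303.5105 / 83.2200 = 3.64708 years.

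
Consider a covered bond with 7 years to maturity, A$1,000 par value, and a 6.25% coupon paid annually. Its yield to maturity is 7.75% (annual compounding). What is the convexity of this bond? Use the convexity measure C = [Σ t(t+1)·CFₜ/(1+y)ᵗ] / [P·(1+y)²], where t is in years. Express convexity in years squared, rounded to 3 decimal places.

37.604

With y = 0.0775:
  t   CF        PV=CF/(1+0.0775)^t    t·PV        t(t+1)·PV
  1        62.50        58.0046        58.0046         116.0093
  2        62.50        53.8326       107.6652         322.9957
  3        62.50        49.9607       149.8820         599.5279
  4        62.50        46.3672       185.4688         927.3441
  5        62.50        43.0322       215.1610       1,290.9662
  6        62.50        39.9371       239.6225       1,677.3575
  7     1,062.50       630.0978     4,410.6848      35,285.4787
  Σ                    921.2322     5,366.4890      40,219.6794
P = 921.2322.
Convexity = Σ t(t+1)·PV / [P·(1+y)²] = 40,219.6794 / (921.2322 × 1.161006) = 37.60408.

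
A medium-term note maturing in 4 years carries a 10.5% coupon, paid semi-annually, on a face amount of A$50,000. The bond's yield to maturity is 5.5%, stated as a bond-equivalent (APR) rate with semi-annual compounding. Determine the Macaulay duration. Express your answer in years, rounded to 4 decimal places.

3.4239 years

Periodic yield y = 0.0275. Discount each cash flow and weight by its period:
  t   CF        PV=CF/(1+0.0275)^t    t·PV
  1     2,625.00     2,554.7445     2,554.7445
  2     2,625.00     2,486.3694     4,972.7387
  3     2,625.00     2,419.8242     7,259.4726
  4     2,625.00     2,355.0601     9,420.2402
  5     2,625.00     2,292.0292    11,460.1462
  6     2,625.00     2,230.6854    13,384.1124
  7     2,625.00     2,170.9834    15,196.8835
  8    52,625.00    42,358.1969   338,865.5749
  Σ                 58,867.8930   403,113.9131
Price P = Σ PV = 58,867.8930.
Macaulay duration = Σ(t·PV) / P = 403,113.9131 / 58,867.8930 = 6.84777 half-year periods.
In years: 6.84777 / 2 = 3.42389 years.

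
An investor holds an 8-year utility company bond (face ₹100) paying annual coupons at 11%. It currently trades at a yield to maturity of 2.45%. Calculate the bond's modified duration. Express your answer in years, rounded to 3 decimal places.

Periodic yield y = 0.0245. First find Macaulay duration:
  t   CF        PV=CF/(1+0.0245)^t    t·PV
  1        11.00        10.7369        10.7369
  2        11.00        10.4802        20.9604
  3        11.00        10.2296        30.6887
  4        11.00         9.9849        39.9397
  5        11.00         9.7461        48.7307
  6        11.00         9.5131        57.0784
  7        11.00         9.2856        64.9990
  8       111.00        91.4592       731.6734
  Σ                    161.4356     1,004.8073
P = 161.4356; Macaulay duration = 1,004.8073 / 161.4356 = 6.22420 years.
Modified duration = D_Mac / (1 + y) = 6.22420 / 1.0245 = 6.07535 years.

6.075 years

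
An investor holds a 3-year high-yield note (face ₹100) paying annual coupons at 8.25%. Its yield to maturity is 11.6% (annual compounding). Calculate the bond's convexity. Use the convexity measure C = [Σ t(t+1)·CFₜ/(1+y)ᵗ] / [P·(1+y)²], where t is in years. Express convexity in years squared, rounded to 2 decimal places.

With y = 0.116:
  t   CF        PV=CF/(1+0.116)^t    t·PV        t(t+1)·PV
  1         8.25         7.3925         7.3925          14.7849
  2         8.25         6.6241        13.2482          39.7445
  3       108.25        77.8817       233.6450         934.5802
  Σ                     91.8982       254.2857         989.1096
P = 91.8982.
Convexity = Σ t(t+1)·PV / [P·(1+y)²] = 989.1096 / (91.8982 × 1.245456) = 8.64189.

8.64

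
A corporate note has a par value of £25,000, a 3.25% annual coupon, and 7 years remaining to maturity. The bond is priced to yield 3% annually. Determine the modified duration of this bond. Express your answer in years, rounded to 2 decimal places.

Periodic yield y = 0.03. First find Macaulay duration:
  t   CF        PV=CF/(1+0.03)^t    t·PV
  1       812.50       788.8350       788.8350
  2       812.50       765.8592     1,531.7184
  3       812.50       743.5526     2,230.6578
  4       812.50       721.8957     2,887.5829
  5       812.50       700.8696     3,504.3482
  6       812.50       680.4560     4,082.7358
  7    25,812.50    20,987.9246   146,915.4725
  Σ                 25,389.3927   161,941.3504
P = 25,389.3927; Macaulay duration = 161,941.3504 / 25,389.3927 = 6.37831 years.
Modified duration = D_Mac / (1 + y) = 6.37831 / 1.03 = 6.19253 years.

6.19 years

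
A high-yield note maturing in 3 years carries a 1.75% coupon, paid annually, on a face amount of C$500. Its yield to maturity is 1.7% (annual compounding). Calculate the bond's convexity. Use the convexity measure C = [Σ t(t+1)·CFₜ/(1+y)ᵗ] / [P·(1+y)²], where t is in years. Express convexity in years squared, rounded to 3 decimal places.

11.338

With y = 0.017:
  t   CF        PV=CF/(1+0.017)^t    t·PV        t(t+1)·PV
  1         8.75         8.6037         8.6037          17.2075
  2         8.75         8.4599        16.9198          50.7595
  3       508.75       483.6616     1,450.9847       5,803.9386
  Σ                    500.7252     1,476.5082       5,871.9056
P = 500.7252.
Convexity = Σ t(t+1)·PV / [P·(1+y)²] = 5,871.9056 / (500.7252 × 1.034289) = 11.33803.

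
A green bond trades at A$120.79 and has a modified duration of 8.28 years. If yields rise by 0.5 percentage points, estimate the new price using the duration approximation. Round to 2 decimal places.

A$115.79

Duration approximation: ΔP/P ≈ -D_mod · Δy = -8.28 × (+0.005) = -0.041400.
New price ≈ 120.79 × (1 - 0.041400) = 115.789294.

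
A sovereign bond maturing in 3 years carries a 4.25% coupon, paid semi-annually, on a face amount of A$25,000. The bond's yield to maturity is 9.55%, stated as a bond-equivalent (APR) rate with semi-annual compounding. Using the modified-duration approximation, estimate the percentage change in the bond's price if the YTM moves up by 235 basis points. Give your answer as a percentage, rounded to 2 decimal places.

-6.36%

Periodic yield y = 0.04775. Modified duration first:
  t   CF        PV=CF/(1+0.04775)^t    t·PV
  1       531.25       507.0389       507.0389
  2       531.25       483.9312       967.8624
  3       531.25       461.8766     1,385.6297
  4       531.25       440.8271     1,763.3083
  5       531.25       420.7369     2,103.6845
  6    25,531.25    19,298.6114   115,791.6684
  Σ                 21,613.0220   122,519.1922
P = 21,613.0220; D_Mac = 5.66877 half-year periods = 2.83438 yrs; D_mod = 2.83438/(1+0.04775) = 2.70521 yrs.
ΔP/P ≈ -D_mod · Δy = -2.70521 × (+0.0235) = -0.063572 = -6.3572%.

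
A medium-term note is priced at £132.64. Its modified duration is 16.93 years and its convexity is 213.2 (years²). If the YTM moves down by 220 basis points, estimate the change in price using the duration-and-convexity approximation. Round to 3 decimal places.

+£56.247

Duration effect: -D_mod·Δy = -16.93 × (-0.022) = +0.372460
Convexity effect: ½·C·(Δy)² = 0.5 × 213.2 × (-0.022)² = +0.0515944
ΔP/P ≈ +0.372460 + 0.0515944 = +0.4240544
ΔP ≈ 132.64 × (+0.4240544) = +56.246575616.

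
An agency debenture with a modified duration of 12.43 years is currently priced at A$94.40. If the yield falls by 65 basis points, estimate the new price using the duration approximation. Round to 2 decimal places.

A$102.03

Duration approximation: ΔP/P ≈ -D_mod · Δy = -12.43 × (-0.0065) = +0.080795.
New price ≈ 94.40 × (1 + 0.080795) = 102.027048.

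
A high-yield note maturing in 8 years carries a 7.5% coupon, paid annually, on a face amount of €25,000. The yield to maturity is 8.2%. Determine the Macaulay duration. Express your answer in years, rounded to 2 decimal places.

6.26 years

Periodic yield y = 0.082. Discount each cash flow and weight by its year:
  t   CF        PV=CF/(1+0.082)^t    t·PV
  1     1,875.00     1,732.9020     1,732.9020
  2     1,875.00     1,601.5730     3,203.1461
  3     1,875.00     1,480.1969     4,440.5907
  4     1,875.00     1,368.0193     5,472.0773
  5     1,875.00     1,264.3432     6,321.7159
  6     1,875.00     1,168.5242     7,011.1451
  7     1,875.00     1,079.9669     7,559.7683
  8    26,875.00    14,306.4008   114,451.2061
  Σ                 24,001.9263   150,192.5515
Price P = Σ PV = 24,001.9263.
Macaulay duration = Σ(t·PV) / P = 150,192.5515 / 24,001.9263 = 6.25752 years.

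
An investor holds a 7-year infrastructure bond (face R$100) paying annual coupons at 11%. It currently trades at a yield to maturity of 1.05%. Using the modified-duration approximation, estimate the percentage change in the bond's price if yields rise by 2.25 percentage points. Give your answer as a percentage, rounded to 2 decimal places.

-12.59%

Periodic yield y = 0.0105. Modified duration first:
  t   CF        PV=CF/(1+0.0105)^t    t·PV
  1        11.00        10.8857        10.8857
  2        11.00        10.7726        21.5452
  3        11.00        10.6607        31.9820
  4        11.00        10.5499        42.1995
  5        11.00        10.4403        52.2013
  6        11.00        10.3318        61.9906
  7       111.00       103.1736       722.2155
  Σ                    166.8145       943.0197
P = 166.8145; D_Mac = 5.65310 yrs; D_mod = 5.65310/(1+0.0105) = 5.59436 yrs.
ΔP/P ≈ -D_mod · Δy = -5.59436 × (+0.0225) = -0.125873 = -12.5873%.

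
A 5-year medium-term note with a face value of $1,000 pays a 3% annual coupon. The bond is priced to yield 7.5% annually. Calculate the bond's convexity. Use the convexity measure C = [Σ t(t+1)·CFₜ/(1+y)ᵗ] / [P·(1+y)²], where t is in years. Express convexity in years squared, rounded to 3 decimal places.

With y = 0.075:
  t   CF        PV=CF/(1+0.075)^t    t·PV        t(t+1)·PV
  1        30.00        27.9070        27.9070          55.8140
  2        30.00        25.9600        51.9200         155.7599
  3        30.00        24.1488        72.4465         289.7858
  4        30.00        22.4640        89.8561         449.2803
  5     1,030.00       717.4554     3,587.2770      21,523.6617
  Σ                    817.9352     3,829.4064      22,474.3017
P = 817.9352.
Convexity = Σ t(t+1)·PV / [P·(1+y)²] = 22,474.3017 / (817.9352 × 1.155625) = 23.77663.

23.777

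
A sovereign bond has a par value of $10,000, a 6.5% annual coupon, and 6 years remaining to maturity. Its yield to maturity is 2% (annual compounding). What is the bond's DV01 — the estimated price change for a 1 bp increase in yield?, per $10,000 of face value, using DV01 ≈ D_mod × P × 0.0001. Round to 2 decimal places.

Periodic yield y = 0.02.
  t   CF        PV=CF/(1+0.02)^t    t·PV
  1       650.00       637.2549       637.2549
  2       650.00       624.7597     1,249.5194
  3       650.00       612.5095     1,837.5286
  4       650.00       600.4995     2,401.9981
  5       650.00       588.7250     2,943.6251
  6    10,650.00     9,456.8952    56,741.3713
  Σ                 12,520.6439    65,811.2974
P = 12,520.6439; D_Mac = 5.25622 yrs; D_mod = 5.15316 yrs.
DV01 ≈ 5.15316 × 12,520.6439 × 0.0001 = 6.452088.

$6.45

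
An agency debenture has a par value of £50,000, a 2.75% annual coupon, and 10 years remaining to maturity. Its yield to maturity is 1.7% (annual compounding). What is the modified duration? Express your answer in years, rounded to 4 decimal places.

8.7883 years

Periodic yield y = 0.017. First find Macaulay duration:
  t   CF        PV=CF/(1+0.017)^t    t·PV
  1     1,375.00     1,352.0157     1,352.0157
  2     1,375.00     1,329.4157     2,658.8313
  3     1,375.00     1,307.1934     3,921.5801
  4     1,375.00     1,285.3426     5,141.3702
  5     1,375.00     1,263.8570     6,319.2849
  6     1,375.00     1,242.7306     7,456.3834
  7     1,375.00     1,221.9573     8,553.7011
  8     1,375.00     1,201.5313     9,612.2501
  9     1,375.00     1,181.4467    10,633.0200
  10   51,375.00    43,405.2544   434,052.5437
  Σ                 54,790.7445   489,700.9806
P = 54,790.7445; Macaulay duration = 489,700.9806 / 54,790.7445 = 8.93766 years.
Modified duration = D_Mac / (1 + y) = 8.93766 / 1.017 = 8.78826 years.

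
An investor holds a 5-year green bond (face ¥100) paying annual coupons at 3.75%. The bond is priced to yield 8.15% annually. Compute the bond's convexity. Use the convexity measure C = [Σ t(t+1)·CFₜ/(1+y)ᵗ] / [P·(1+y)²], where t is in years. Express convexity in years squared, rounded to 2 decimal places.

23.01

With y = 0.0815:
  t   CF        PV=CF/(1+0.0815)^t    t·PV        t(t+1)·PV
  1         3.75         3.4674         3.4674           6.9348
  2         3.75         3.2061         6.4122          19.2367
  3         3.75         2.9645         8.8935          35.5740
  4         3.75         2.7411        10.9644          54.8220
  5       103.75        70.1222       350.6110       2,103.6658
  Σ                     82.5013       380.3485       2,220.2333
P = 82.5013.
Convexity = Σ t(t+1)·PV / [P·(1+y)²] = 2,220.2333 / (82.5013 × 1.169642) = 23.00831.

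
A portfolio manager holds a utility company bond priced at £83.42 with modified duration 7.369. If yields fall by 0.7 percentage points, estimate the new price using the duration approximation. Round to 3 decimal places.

£87.723

Duration approximation: ΔP/P ≈ -D_mod · Δy = -7.369 × (-0.007) = +0.051583.
New price ≈ 83.42 × (1 + 0.051583) = 87.72305386.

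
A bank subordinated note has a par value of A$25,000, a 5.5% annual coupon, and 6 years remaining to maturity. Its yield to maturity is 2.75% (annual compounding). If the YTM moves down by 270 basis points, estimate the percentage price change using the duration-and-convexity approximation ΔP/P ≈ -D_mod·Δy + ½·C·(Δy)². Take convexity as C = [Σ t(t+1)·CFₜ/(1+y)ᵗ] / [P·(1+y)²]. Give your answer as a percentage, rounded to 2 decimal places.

With y = 0.0275:
  t   CF        PV=CF/(1+0.0275)^t    t·PV        t(t+1)·PV
  1     1,375.00     1,338.1995     1,338.1995       2,676.3990
  2     1,375.00     1,302.3840     2,604.7679       7,814.3037
  3     1,375.00     1,267.5270     3,802.5809      15,210.3236
  4     1,375.00     1,233.6029     4,934.4115      24,672.0577
  5     1,375.00     1,200.5867     6,002.9337      36,017.6024
  6    26,375.00    22,413.0771   134,478.4626     941,349.2381
  Σ                 28,755.3772   153,161.3562   1,027,739.9245
P = 28,755.3772; D_Mac = 5.32636 yrs; D_mod = 5.18380 yrs; C = 33.85326.
Duration effect: -5.18380 × (-0.027) = +0.139963
Convexity effect: 0.5 × 33.85326 × (-0.027)² = +0.0123395
ΔP/P ≈ +0.139963 + 0.0123395 = +0.152302 = +15.2302%.

+15.23%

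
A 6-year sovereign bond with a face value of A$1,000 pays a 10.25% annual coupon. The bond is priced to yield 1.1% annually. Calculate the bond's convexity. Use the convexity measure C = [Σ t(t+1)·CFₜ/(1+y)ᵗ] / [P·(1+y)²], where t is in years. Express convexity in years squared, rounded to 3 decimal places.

32.153

With y = 0.011:
  t   CF        PV=CF/(1+0.011)^t    t·PV        t(t+1)·PV
  1       102.50       101.3848       101.3848         202.7695
  2       102.50       100.2817       200.5633         601.6900
  3       102.50        99.1906       297.5717       1,190.2869
  4       102.50        98.1113       392.4454       1,962.2270
  5       102.50        97.0439       485.2193       2,911.3160
  6     1,102.50     1,032.4563     6,194.7376      43,363.1632
  Σ                  1,528.4685     7,671.9221      50,231.4525
P = 1,528.4685.
Convexity = Σ t(t+1)·PV / [P·(1+y)²] = 50,231.4525 / (1,528.4685 × 1.022121) = 32.15266.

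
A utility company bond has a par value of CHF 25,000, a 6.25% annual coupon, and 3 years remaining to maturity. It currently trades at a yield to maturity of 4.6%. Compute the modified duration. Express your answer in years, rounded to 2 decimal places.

Periodic yield y = 0.046. First find Macaulay duration:
  t   CF        PV=CF/(1+0.046)^t    t·PV
  1     1,562.50     1,493.7859     1,493.7859
  2     1,562.50     1,428.0935     2,856.1871
  3    26,562.50    23,209.9334    69,629.8001
  Σ                 26,131.8128    73,979.7731
P = 26,131.8128; Macaulay duration = 73,979.7731 / 26,131.8128 = 2.83102 years.
Modified duration = D_Mac / (1 + y) = 2.83102 / 1.046 = 2.70652 years.

2.71 years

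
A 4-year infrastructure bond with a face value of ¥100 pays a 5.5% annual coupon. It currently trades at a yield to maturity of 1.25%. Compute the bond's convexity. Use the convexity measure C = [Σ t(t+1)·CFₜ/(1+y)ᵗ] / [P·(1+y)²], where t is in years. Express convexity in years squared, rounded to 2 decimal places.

17.71

With y = 0.0125:
  t   CF        PV=CF/(1+0.0125)^t    t·PV        t(t+1)·PV
  1         5.50         5.4321         5.4321          10.8642
  2         5.50         5.3650        10.7301          32.1902
  3         5.50         5.2988        15.8964          63.5856
  4       105.50       100.3858       401.5432       2,007.7162
  Σ                    116.4817       433.6018       2,114.3562
P = 116.4817.
Convexity = Σ t(t+1)·PV / [P·(1+y)²] = 2,114.3562 / (116.4817 × 1.025156) = 17.70640.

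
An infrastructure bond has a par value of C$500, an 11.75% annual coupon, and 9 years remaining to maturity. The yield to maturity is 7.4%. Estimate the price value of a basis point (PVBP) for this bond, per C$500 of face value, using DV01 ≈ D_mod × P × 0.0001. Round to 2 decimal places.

C$0.38

Periodic yield y = 0.074.
  t   CF        PV=CF/(1+0.074)^t    t·PV
  1        58.75        54.7020        54.7020
  2        58.75        50.9330       101.8660
  3        58.75        47.4237       142.2710
  4        58.75        44.1561       176.6244
  5        58.75        41.1137       205.5685
  6        58.75        38.2809       229.6854
  7        58.75        35.6433       249.5031
  8        58.75        33.1874       265.4994
  9       558.75       293.8861     2,644.9746
  Σ                    639.3262     4,070.6945
P = 639.3262; D_Mac = 6.36716 yrs; D_mod = 5.92846 yrs.
DV01 ≈ 5.92846 × 639.3262 × 0.0001 = 0.379022.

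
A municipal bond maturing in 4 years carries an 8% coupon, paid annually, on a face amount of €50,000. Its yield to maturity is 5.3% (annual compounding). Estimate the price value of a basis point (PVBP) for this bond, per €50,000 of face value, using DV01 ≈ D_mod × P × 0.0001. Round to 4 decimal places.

Periodic yield y = 0.053.
  t   CF        PV=CF/(1+0.053)^t    t·PV
  1     4,000.00     3,798.6705     3,798.6705
  2     4,000.00     3,607.4743     7,214.9487
  3     4,000.00     3,425.9015    10,277.7046
  4    54,000.00    43,921.8147   175,687.2587
  Σ                 54,753.8610   196,978.5824
P = 54,753.8610; D_Mac = 3.59753 yrs; D_mod = 3.41646 yrs.
DV01 ≈ 3.41646 × 54,753.8610 × 0.0001 = 18.706418.

€18.7064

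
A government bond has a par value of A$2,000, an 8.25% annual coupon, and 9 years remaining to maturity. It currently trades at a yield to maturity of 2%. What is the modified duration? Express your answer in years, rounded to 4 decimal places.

7.0172 years

Periodic yield y = 0.02. First find Macaulay duration:
  t   CF        PV=CF/(1+0.02)^t    t·PV
  1       165.00       161.7647       161.7647
  2       165.00       158.5928       317.1857
  3       165.00       155.4832       466.4496
  4       165.00       152.4345       609.7380
  5       165.00       149.4456       747.2279
  6       165.00       146.5153       879.0917
  7       165.00       143.6424     1,005.4970
  8       165.00       140.8259     1,126.6073
  9     2,165.00     1,811.5752    16,304.1764
  Σ                  3,020.2796    21,617.7382
P = 3,020.2796; Macaulay duration = 21,617.7382 / 3,020.2796 = 7.15753 years.
Modified duration = D_Mac / (1 + y) = 7.15753 / 1.02 = 7.01719 years.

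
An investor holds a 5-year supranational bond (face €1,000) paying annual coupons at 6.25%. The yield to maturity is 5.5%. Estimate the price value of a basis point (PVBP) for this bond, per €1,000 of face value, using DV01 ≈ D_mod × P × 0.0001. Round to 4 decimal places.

Periodic yield y = 0.055.
  t   CF        PV=CF/(1+0.055)^t    t·PV
  1        62.50        59.2417        59.2417
  2        62.50        56.1533       112.3066
  3        62.50        53.2259       159.6776
  4        62.50        50.4510       201.8042
  5     1,062.50       812.9553     4,064.7763
  Σ                  1,032.0271     4,597.8063
P = 1,032.0271; D_Mac = 4.45512 yrs; D_mod = 4.22286 yrs.
DV01 ≈ 4.22286 × 1,032.0271 × 0.0001 = 0.435811.

€0.4358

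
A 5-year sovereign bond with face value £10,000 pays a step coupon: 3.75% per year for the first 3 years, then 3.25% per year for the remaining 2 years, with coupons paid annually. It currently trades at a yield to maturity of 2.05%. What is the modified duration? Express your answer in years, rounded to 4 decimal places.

Periodic yield y = 0.0205. First find Macaulay duration:
  t   CF        PV=CF/(1+0.0205)^t    t·PV
  1       375.00       367.4669       367.4669
  2       375.00       360.0852       720.1704
  3       375.00       352.8517     1,058.5552
  4       325.00       299.6618     1,198.6470
  5    10,325.00     9,328.7835    46,643.9176
  Σ                 10,708.8491    49,988.7571
P = 10,708.8491; Macaulay duration = 49,988.7571 / 10,708.8491 = 4.66799 years.
Modified duration = D_Mac / (1 + y) = 4.66799 / 1.0205 = 4.57421 years.

4.5742 years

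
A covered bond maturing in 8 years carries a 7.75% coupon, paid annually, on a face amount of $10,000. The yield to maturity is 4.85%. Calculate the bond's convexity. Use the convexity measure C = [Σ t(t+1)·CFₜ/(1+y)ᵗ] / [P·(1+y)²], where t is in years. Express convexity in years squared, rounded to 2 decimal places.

With y = 0.0485:
  t   CF        PV=CF/(1+0.0485)^t    t·PV        t(t+1)·PV
  1       775.00       739.1512       739.1512       1,478.3023
  2       775.00       704.9606     1,409.9212       4,229.7635
  3       775.00       672.3515     2,017.0546       8,068.2184
  4       775.00       641.2509     2,565.0035      12,825.0173
  5       775.00       611.5888     3,057.9440      18,347.6642
  6       775.00       583.2988     3,499.7929      24,498.5502
  7       775.00       556.3174     3,894.2219      31,153.7755
  8    10,775.00     7,376.8304    59,014.6434     531,131.7908
  Σ                 11,885.7496    76,197.7327     631,733.0822
P = 11,885.7496.
Convexity = Σ t(t+1)·PV / [P·(1+y)²] = 631,733.0822 / (11,885.7496 × 1.099352) = 48.34707.

48.35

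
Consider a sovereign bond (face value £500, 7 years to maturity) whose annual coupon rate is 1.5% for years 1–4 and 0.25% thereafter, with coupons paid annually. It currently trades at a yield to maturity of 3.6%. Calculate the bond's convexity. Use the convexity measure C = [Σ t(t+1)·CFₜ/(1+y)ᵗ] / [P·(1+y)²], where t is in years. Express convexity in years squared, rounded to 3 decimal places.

49.269

With y = 0.036:
  t   CF        PV=CF/(1+0.036)^t    t·PV        t(t+1)·PV
  1         7.50         7.2394         7.2394          14.4788
  2         7.50         6.9878        13.9756          41.9269
  3         7.50         6.7450        20.2350          80.9400
  4         7.50         6.5106        26.0425         130.2124
  5         1.25         1.0474         5.2370          31.4219
  6         1.25         1.0110         6.0660          42.4620
  7       501.25       391.3237     2,739.2656      21,914.1245
  Σ                    420.8649     2,818.0611      22,255.5665
P = 420.8649.
Convexity = Σ t(t+1)·PV / [P·(1+y)²] = 22,255.5665 / (420.8649 × 1.073296) = 49.26931.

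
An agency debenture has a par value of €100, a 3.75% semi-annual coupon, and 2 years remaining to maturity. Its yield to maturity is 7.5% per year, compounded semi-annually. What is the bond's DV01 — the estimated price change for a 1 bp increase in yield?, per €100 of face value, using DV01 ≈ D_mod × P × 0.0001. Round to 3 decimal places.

Periodic yield y = 0.0375.
  t   CF        PV=CF/(1+0.0375)^t    t·PV
  1        1.875         1.8072         1.8072
  2        1.875         1.7419         3.4838
  3        1.875         1.6789         5.0368
  4      101.875        87.9256       351.7023
  Σ                     93.1537       362.0302
P = 93.1537; D_Mac = 3.88638 half-year periods = 1.94319 yrs; D_mod = 1.87295 yrs.
DV01 ≈ 1.87295 × 93.1537 × 0.0001 = 0.017447.

€0.017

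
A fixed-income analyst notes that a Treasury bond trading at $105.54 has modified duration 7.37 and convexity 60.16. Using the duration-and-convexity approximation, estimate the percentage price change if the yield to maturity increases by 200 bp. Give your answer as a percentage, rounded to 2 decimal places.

Duration effect: -D_mod·Δy = -7.37 × (+0.02) = -0.147400
Convexity effect: ½·C·(Δy)² = 0.5 × 60.16 × (0.02)² = +0.0120320
ΔP/P ≈ -0.147400 + 0.0120320 = -0.135368
= -13.5368%.

-13.54%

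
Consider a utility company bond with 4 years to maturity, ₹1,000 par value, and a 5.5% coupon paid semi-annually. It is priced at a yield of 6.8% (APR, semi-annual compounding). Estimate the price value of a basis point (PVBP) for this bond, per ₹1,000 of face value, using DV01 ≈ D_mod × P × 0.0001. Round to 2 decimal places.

₹0.34

Periodic yield y = 0.034.
  t   CF        PV=CF/(1+0.034)^t    t·PV
  1        27.50        26.5957        26.5957
  2        27.50        25.7212        51.4424
  3        27.50        24.8755        74.6264
  4        27.50        24.0575        96.2300
  5        27.50        23.2664       116.3322
  6        27.50        22.5014       135.0084
  7        27.50        21.7615       152.3305
  8     1,027.50       786.3530     6,290.8236
  Σ                    955.1322     6,943.3893
P = 955.1322; D_Mac = 7.26956 half-year periods = 3.63478 yrs; D_mod = 3.51526 yrs.
DV01 ≈ 3.51526 × 955.1322 × 0.0001 = 0.335754.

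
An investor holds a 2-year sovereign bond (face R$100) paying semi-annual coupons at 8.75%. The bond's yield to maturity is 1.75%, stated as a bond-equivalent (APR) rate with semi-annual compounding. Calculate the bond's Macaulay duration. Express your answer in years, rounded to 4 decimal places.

Periodic yield y = 0.00875. Discount each cash flow and weight by its period:
  t   CF        PV=CF/(1+0.00875)^t    t·PV
  1        4.375         4.3371         4.3371
  2        4.375         4.2994         8.5989
  3        4.375         4.2621        12.7864
  4      104.375       100.8004       403.2016
  Σ                    113.6990       428.9240
Price P = Σ PV = 113.6990.
Macaulay duration = Σ(t·PV) / P = 428.9240 / 113.6990 = 3.77245 half-year periods.
In years: 3.77245 / 2 = 1.88623 years.

1.8862 years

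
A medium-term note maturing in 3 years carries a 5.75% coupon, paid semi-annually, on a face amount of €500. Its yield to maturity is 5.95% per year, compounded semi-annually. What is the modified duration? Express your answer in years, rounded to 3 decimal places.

2.717 years

Periodic yield y = 0.02975. First find Macaulay duration:
  t   CF        PV=CF/(1+0.02975)^t    t·PV
  1       14.375        13.9597        13.9597
  2       14.375        13.5564        27.1128
  3       14.375        13.1647        39.4942
  4       14.375        12.7844        51.1376
  5       14.375        12.4151        62.0753
  6      514.375       431.4088     2,588.4531
  Σ                    497.2892     2,782.2328
P = 497.2892; Macaulay duration = 2,782.2328 / 497.2892 = 5.59480 half-year periods = 2.79740 years.
Modified duration = D_Mac / (1 + y) = 2.79740 / 1.02975 = 2.71658 years.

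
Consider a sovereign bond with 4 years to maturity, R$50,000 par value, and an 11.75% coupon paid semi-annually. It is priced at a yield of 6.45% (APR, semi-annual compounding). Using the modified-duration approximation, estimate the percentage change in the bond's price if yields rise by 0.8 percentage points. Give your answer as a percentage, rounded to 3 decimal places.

-2.610%

Periodic yield y = 0.03225. Modified duration first:
  t   CF        PV=CF/(1+0.03225)^t    t·PV
  1     2,937.50     2,845.7254     2,845.7254
  2     2,937.50     2,756.8180     5,513.6360
  3     2,937.50     2,670.6883     8,012.0648
  4     2,937.50     2,587.2495    10,348.9979
  5     2,937.50     2,506.4175    12,532.0876
  6     2,937.50     2,428.1109    14,568.6656
  7     2,937.50     2,352.2509    16,465.7560
  8    52,937.50    41,066.1789   328,529.4316
  Σ                 59,213.4394   398,816.3649
P = 59,213.4394; D_Mac = 6.73523 half-year periods = 3.36762 yrs; D_mod = 3.36762/(1+0.03225) = 3.26240 yrs.
ΔP/P ≈ -D_mod · Δy = -3.26240 × (+0.008) = -0.026099 = -2.6099%.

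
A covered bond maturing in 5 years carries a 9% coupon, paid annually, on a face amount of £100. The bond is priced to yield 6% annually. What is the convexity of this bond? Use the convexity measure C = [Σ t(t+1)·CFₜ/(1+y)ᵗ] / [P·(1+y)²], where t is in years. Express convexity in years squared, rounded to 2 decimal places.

21.66

With y = 0.06:
  t   CF        PV=CF/(1+0.06)^t    t·PV        t(t+1)·PV
  1         9.00         8.4906         8.4906          16.9811
  2         9.00         8.0100        16.0199          48.0598
  3         9.00         7.5566        22.6697          90.6789
  4         9.00         7.1288        28.5154         142.5769
  5       109.00        81.4511       407.2557       2,443.5342
  Σ                    112.6371       482.9513       2,741.8309
P = 112.6371.
Convexity = Σ t(t+1)·PV / [P·(1+y)²] = 2,741.8309 / (112.6371 × 1.123600) = 21.66444.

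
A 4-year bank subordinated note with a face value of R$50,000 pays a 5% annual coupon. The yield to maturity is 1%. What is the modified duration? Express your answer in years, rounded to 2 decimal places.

3.71 years

Periodic yield y = 0.01. First find Macaulay duration:
  t   CF        PV=CF/(1+0.01)^t    t·PV
  1     2,500.00     2,475.2475     2,475.2475
  2     2,500.00     2,450.7401     4,901.4802
  3     2,500.00     2,426.4754     7,279.4261
  4    52,500.00    50,451.4681   201,805.8723
  Σ                 57,803.9311   216,462.0262
P = 57,803.9311; Macaulay duration = 216,462.0262 / 57,803.9311 = 3.74476 years.
Modified duration = D_Mac / (1 + y) = 3.74476 / 1.01 = 3.70769 years.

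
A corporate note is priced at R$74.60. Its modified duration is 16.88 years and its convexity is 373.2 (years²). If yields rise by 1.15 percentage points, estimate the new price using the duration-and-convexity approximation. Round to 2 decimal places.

Duration effect: -D_mod·Δy = -16.88 × (+0.0115) = -0.194120
Convexity effect: ½·C·(Δy)² = 0.5 × 373.2 × (0.0115)² = +0.02467785
ΔP/P ≈ -0.194120 + 0.02467785 = -0.16944215
New price ≈ 74.60 × (1 - 0.16944215) = 61.95961561.

R$61.96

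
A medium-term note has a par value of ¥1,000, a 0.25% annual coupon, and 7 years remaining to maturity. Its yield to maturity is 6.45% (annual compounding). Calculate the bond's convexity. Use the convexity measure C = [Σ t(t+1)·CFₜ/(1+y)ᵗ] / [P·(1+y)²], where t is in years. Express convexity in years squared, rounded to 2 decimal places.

48.79

With y = 0.0645:
  t   CF        PV=CF/(1+0.0645)^t    t·PV        t(t+1)·PV
  1         2.50         2.3485         2.3485           4.6970
  2         2.50         2.2062         4.4124          13.2373
  3         2.50         2.0725         6.2176          24.8705
  4         2.50         1.9470         7.7878          38.9392
  5         2.50         1.8290         9.1450          54.8697
  6         2.50         1.7182        10.3090          72.1631
  7     1,002.50       647.2391     4,530.6734      36,245.3876
  Σ                    659.3605     4,570.8938      36,454.1645
P = 659.3605.
Convexity = Σ t(t+1)·PV / [P·(1+y)²] = 36,454.1645 / (659.3605 × 1.133160) = 48.79024.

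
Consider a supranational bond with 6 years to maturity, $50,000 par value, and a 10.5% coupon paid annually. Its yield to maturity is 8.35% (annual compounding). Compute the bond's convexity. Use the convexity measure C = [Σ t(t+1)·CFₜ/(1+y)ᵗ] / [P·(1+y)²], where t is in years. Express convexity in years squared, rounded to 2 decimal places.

With y = 0.0835:
  t   CF        PV=CF/(1+0.0835)^t    t·PV        t(t+1)·PV
  1     5,250.00     4,845.4084     4,845.4084       9,690.8168
  2     5,250.00     4,471.9967     8,943.9934      26,831.9801
  3     5,250.00     4,127.3620    12,382.0859      49,528.3434
  4     5,250.00     3,809.2865    15,237.1461      76,185.7306
  5     5,250.00     3,515.7236    17,578.6180     105,471.7082
  6    55,250.00    34,147.4901   204,884.9409   1,434,194.5863
  Σ                 54,917.2673   263,872.1927   1,701,903.1653
P = 54,917.2673.
Convexity = Σ t(t+1)·PV / [P·(1+y)²] = 1,701,903.1653 / (54,917.2673 × 1.173972) = 26.39782.

26.40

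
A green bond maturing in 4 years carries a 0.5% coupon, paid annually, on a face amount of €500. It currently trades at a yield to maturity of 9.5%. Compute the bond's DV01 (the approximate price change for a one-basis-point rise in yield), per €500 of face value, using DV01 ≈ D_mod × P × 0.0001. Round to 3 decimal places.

Periodic yield y = 0.095.
  t   CF        PV=CF/(1+0.095)^t    t·PV
  1         2.50         2.2831         2.2831
  2         2.50         2.0850         4.1701
  3         2.50         1.9041         5.7124
  4       502.50       349.5261     1,398.1043
  Σ                    355.7983     1,410.2699
P = 355.7983; D_Mac = 3.96368 yrs; D_mod = 3.61980 yrs.
DV01 ≈ 3.61980 × 355.7983 × 0.0001 = 0.128792.

€0.129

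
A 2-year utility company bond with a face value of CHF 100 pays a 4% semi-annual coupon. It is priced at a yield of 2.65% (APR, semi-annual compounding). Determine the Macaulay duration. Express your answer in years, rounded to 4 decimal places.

1.9428 years

Periodic yield y = 0.01325. Discount each cash flow and weight by its period:
  t   CF        PV=CF/(1+0.01325)^t    t·PV
  1         2.00         1.9738         1.9738
  2         2.00         1.9480         3.8961
  3         2.00         1.9226         5.7677
  4       102.00        96.7684       387.0737
  Σ                    102.6129       398.7113
Price P = Σ PV = 102.6129.
Macaulay duration = Σ(t·PV) / P = 398.7113 / 102.6129 = 3.88559 half-year periods.
In years: 3.88559 / 2 = 1.94279 years.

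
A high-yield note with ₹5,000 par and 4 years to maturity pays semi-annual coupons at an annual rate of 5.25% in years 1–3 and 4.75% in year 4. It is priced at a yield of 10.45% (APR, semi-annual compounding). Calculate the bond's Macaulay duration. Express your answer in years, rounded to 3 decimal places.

3.620 years

Periodic yield y = 0.05225. Discount each cash flow and weight by its period:
  t   CF        PV=CF/(1+0.05225)^t    t·PV
  1       131.25       124.7327       124.7327
  2       131.25       118.5391       237.0781
  3       131.25       112.6529       337.9588
  4       131.25       107.0591       428.2364
  5       131.25       101.7430       508.7151
  6       131.25        96.6909       580.1455
  7       118.75        83.1383       581.9680
  8     5,118.75     3,405.7475    27,245.9798
  Σ                  4,150.3035    30,044.8145
Price P = Σ PV = 4,150.3035.
Macaulay duration = Σ(t·PV) / P = 30,044.8145 / 4,150.3035 = 7.23918 half-year periods.
In years: 7.23918 / 2 = 3.61959 years.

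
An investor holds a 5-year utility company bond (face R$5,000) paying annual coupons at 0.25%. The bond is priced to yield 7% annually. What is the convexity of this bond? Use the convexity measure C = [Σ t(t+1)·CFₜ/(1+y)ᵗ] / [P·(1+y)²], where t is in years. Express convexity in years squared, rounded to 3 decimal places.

25.993

With y = 0.07:
  t   CF        PV=CF/(1+0.07)^t    t·PV        t(t+1)·PV
  1        12.50        11.6822        11.6822          23.3645
  2        12.50        10.9180        21.8360          65.5079
  3        12.50        10.2037        30.6112         122.4447
  4        12.50         9.5362        38.1448         190.7238
  5     5,012.50     3,573.8432    17,869.2161     107,215.2967
  Σ                  3,616.1834    17,971.4903     107,617.3376
P = 3,616.1834.
Convexity = Σ t(t+1)·PV / [P·(1+y)²] = 107,617.3376 / (3,616.1834 × 1.144900) = 25.99347.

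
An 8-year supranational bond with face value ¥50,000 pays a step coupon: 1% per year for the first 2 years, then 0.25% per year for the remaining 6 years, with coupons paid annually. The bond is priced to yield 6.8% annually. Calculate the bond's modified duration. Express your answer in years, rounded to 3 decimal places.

Periodic yield y = 0.068. First find Macaulay duration:
  t   CF        PV=CF/(1+0.068)^t    t·PV
  1       500.00       468.1648       468.1648
  2       500.00       438.3565       876.7131
  3       125.00       102.6116       307.8347
  4       125.00        96.0782       384.3129
  5       125.00        89.9609       449.8045
  6       125.00        84.2330       505.3983
  7       125.00        78.8699       552.0892
  8    50,125.00    29,613.1335   236,905.0678
  Σ                 30,971.4084   240,449.3852
P = 30,971.4084; Macaulay duration = 240,449.3852 / 30,971.4084 = 7.76359 years.
Modified duration = D_Mac / (1 + y) = 7.76359 / 1.068 = 7.26928 years.

7.269 years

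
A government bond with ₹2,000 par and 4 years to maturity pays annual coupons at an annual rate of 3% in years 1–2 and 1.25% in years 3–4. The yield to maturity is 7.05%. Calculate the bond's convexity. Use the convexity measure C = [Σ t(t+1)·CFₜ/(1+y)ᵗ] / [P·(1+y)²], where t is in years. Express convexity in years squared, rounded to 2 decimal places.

16.46

With y = 0.0705:
  t   CF        PV=CF/(1+0.0705)^t    t·PV        t(t+1)·PV
  1        60.00        56.0486        56.0486         112.0972
  2        60.00        52.3574       104.7148         314.1443
  3        25.00        20.3789        61.1366         244.5464
  4     2,025.00     1,541.9786     6,167.9143      30,839.5716
  Σ                  1,670.7634     6,389.8143      31,510.3594
P = 1,670.7634.
Convexity = Σ t(t+1)·PV / [P·(1+y)²] = 31,510.3594 / (1,670.7634 × 1.145970) = 16.45755.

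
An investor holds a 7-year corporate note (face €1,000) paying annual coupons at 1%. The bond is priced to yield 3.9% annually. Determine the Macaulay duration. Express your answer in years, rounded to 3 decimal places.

6.770 years

Periodic yield y = 0.039. Discount each cash flow and weight by its year:
  t   CF        PV=CF/(1+0.039)^t    t·PV
  1        10.00         9.6246         9.6246
  2        10.00         9.2634        18.5267
  3        10.00         8.9157        26.7470
  4        10.00         8.5810        34.3240
  5        10.00         8.2589        41.2945
  6        10.00         7.9489        47.6934
  7     1,010.00       772.7029     5,408.9203
  Σ                    825.2954     5,587.1305
Price P = Σ PV = 825.2954.
Macaulay duration = Σ(t·PV) / P = 5,587.1305 / 825.2954 = 6.76986 years.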